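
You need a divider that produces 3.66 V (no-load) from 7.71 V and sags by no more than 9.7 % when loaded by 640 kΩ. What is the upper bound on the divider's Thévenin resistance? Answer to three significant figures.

Loading drop = R_th/(R_th + R_L) ≤ 0.0970, so R_th ≤ R_L · ε/(1−ε) = 640 kΩ × 0.0970/0.9030 = 68.7 kΩ.

R_th ≤ 68.7 kΩ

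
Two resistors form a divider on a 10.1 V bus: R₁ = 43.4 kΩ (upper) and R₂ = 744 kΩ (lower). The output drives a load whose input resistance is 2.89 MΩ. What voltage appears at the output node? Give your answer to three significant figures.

V_out ≈ 9.41 V

The load sits in parallel with R₂: R₂‖R_L = (744 × 2890) / (744 + 2890) = 591.7 kΩ.
V_out = 10.1 × 591.7 / (43.4 + 591.7) = 10.1 × 591.7/635.1 = 9.41 V.
(Unloaded it would have been 9.54 V.)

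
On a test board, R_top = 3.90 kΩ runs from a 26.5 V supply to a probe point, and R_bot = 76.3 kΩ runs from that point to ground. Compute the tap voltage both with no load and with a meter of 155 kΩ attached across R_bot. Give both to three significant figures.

Open-circuit: V = 26.5 × 76.3/(3.90 + 76.3) = 25.2 V.
With the load, R_bot becomes R_bot‖R_L = 51.13 kΩ, so V = 26.5 × 51.13/55.03 = 24.6 V.

Unloaded: 25.2 V; loaded: 24.6 V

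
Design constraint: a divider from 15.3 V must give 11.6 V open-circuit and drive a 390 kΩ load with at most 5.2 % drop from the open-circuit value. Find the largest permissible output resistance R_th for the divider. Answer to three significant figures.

Loading drop = R_th/(R_th + R_L) ≤ 0.0520, so R_th ≤ R_L · ε/(1−ε) = 390 kΩ × 0.0520/0.9480 = 21.4 kΩ.
(Any R1, R2 with R2/(R1+R2) = 0.758 and R1‖R2 ≤ 21.4 kΩ will meet the spec.)

R_th ≤ 21.4 kΩ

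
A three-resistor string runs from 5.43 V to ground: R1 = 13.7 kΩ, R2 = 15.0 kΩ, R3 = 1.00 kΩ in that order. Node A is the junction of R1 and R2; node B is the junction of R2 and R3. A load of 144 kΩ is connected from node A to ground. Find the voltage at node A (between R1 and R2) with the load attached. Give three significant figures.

V ≈ 2.78 V

Below node A the series string R2+R3 = 16.00 kΩ sits in parallel with the 144 kΩ load: 14.40 kΩ.
V_A = 5.43 × 14.40/(13.7 + 14.40) = 2.78 V.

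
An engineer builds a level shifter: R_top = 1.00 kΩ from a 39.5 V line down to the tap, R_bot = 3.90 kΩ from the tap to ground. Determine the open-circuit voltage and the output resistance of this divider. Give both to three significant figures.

V_th is the open-circuit tap voltage: 39.5 × 3.90/(1.00 + 3.90) = 31.4 V.
With the supply zeroed, R_top and R_bot appear in parallel from the tap: R_th = R_top‖R_bot = (1.00 × 3.90)/4.900 = 796 Ω.

V_th = 31.4 V, R_th = 796 Ω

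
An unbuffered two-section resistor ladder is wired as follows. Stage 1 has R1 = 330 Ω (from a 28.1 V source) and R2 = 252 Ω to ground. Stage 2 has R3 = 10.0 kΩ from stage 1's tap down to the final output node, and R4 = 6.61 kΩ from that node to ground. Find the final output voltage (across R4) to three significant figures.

V_out ≈ 4.80 V

Stage 2 presents R3+R4 = 16610 Ω as a load on stage 1's tap.
Stage 1's lower leg becomes R2‖(R3+R4) = 248.2 Ω, so V_mid = 28.1 × 248.2/578.2 = 12.06 V.
Stage 2 is itself unloaded: V_out = V_mid × R4/(R3+R4) = 12.06 × 6610/16610 = 4.80 V.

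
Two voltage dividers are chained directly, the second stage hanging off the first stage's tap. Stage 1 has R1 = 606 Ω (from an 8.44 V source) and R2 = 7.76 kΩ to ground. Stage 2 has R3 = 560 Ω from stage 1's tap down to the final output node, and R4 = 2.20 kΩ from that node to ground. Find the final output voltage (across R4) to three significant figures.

V_out ≈ 5.18 V

Stage 2 presents R3+R4 = 2760 Ω as a load on stage 1's tap.
Stage 1's lower leg becomes R2‖(R3+R4) = 2036 Ω, so V_mid = 8.44 × 2036/2642 = 6.504 V.
Stage 2 is itself unloaded: V_out = V_mid × R4/(R3+R4) = 6.504 × 2200/2760 = 5.18 V.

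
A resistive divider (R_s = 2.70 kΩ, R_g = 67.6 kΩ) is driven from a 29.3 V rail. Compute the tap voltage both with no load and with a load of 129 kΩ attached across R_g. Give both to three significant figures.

Open-circuit: V = 29.3 × 67.6/(2.70 + 67.6) = 28.2 V.
With the load, R_g becomes R_g‖R_L = 44.36 kΩ, so V = 29.3 × 44.36/47.06 = 27.6 V.

Unloaded: 28.2 V; loaded: 27.6 V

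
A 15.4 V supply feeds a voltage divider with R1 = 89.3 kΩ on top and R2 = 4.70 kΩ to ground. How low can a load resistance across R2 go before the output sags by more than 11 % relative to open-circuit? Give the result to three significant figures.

R_L(min) ≈ 36.1 kΩ

Output resistance R_th = R1‖R2 = (89.3 × 4.70)/94.00 = 4.465 kΩ.
The fractional drop is R_th/(R_th + R_L); requiring this ≤ 0.110 gives R_L ≥ R_th(1/0.110 − 1) = 4.465 × 8.091 = 36.1 kΩ.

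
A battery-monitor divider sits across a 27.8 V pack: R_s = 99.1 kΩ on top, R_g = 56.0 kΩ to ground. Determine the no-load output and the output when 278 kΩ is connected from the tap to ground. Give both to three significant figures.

Open-circuit: V = 27.8 × 56.0/(99.1 + 56.0) = 10.0 V.
With the load, R_g becomes R_g‖R_L = 46.61 kΩ, so V = 27.8 × 46.61/145.7 = 8.89 V.

Unloaded: 10.0 V; loaded: 8.89 V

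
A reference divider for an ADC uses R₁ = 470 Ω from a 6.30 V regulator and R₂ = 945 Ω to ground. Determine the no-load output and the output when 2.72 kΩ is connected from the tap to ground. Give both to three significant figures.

Unloaded: 4.21 V; loaded: 3.77 V

Open-circuit: V = 6.30 × 945/(470 + 945) = 4.21 V.
With the load, R₂ becomes R₂‖R_L = 701.3 Ω, so V = 6.30 × 701.3/1171 = 3.77 V.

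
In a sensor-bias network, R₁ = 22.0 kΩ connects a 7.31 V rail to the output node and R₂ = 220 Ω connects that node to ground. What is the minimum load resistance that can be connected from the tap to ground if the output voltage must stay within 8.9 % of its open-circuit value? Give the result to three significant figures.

R_L(min) ≈ 2.23 kΩ

Output resistance R_th = R₁‖R₂ = (22000 × 220)/22220 = 217.8 Ω.
The fractional drop is R_th/(R_th + R_L); requiring this ≤ 0.0890 gives R_L ≥ R_th(1/0.0890 − 1) = 217.8 × 10.24 = 2.23 kΩ.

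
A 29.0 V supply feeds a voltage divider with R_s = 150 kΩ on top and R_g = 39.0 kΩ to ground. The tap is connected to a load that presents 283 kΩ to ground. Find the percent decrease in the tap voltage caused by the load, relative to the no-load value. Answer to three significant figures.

The divider's output (Thévenin) resistance is R_s‖R_g = 30.95 kΩ.
Fractional drop under load = R_th/(R_th + R_L) = 30.95 / (30.95 + 283) = 0.09859.
So the output falls by 9.86 %.

9.86 %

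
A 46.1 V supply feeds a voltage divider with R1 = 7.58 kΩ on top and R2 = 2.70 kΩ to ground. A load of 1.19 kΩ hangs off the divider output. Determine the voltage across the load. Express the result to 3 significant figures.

V_out ≈ 4.53 V

The load sits in parallel with R2: R2‖R_L = (2.70 × 1.19) / (2.70 + 1.19) = 0.8260 kΩ.
V_out = 46.1 × 0.8260 / (7.58 + 0.8260) = 46.1 × 0.8260/8.406 = 4.53 V.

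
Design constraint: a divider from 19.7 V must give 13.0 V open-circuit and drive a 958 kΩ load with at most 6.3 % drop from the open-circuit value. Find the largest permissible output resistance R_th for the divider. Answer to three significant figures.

Loading drop = R_th/(R_th + R_L) ≤ 0.0630, so R_th ≤ R_L · ε/(1−ε) = 958 kΩ × 0.0630/0.9370 = 64.4 kΩ.

R_th ≤ 64.4 kΩ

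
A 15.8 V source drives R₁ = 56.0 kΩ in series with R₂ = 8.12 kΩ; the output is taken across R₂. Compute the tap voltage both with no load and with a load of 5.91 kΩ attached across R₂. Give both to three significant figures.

Unloaded: 2.00 V; loaded: 0.910 V

Open-circuit: V = 15.8 × 8.12/(56.0 + 8.12) = 2.00 V.
With the load, R₂ becomes R₂‖R_L = 3.420 kΩ, so V = 15.8 × 3.420/59.42 = 0.910 V.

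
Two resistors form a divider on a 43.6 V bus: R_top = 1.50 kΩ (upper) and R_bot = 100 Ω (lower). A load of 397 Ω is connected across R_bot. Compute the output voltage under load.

V_out ≈ 2.20 V

The load sits in parallel with R_bot: R_bot‖R_L = (100 × 397) / (100 + 397) = 79.88 Ω.
V_out = 43.6 × 79.88 / (1500 + 79.88) = 43.6 × 79.88/1580 = 2.20 V.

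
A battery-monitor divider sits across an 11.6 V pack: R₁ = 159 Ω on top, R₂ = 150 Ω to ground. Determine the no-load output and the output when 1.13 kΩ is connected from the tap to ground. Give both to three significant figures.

Unloaded: 5.63 V; loaded: 5.27 V

Open-circuit: V = 11.6 × 150/(159 + 150) = 5.63 V.
With the load, R₂ becomes R₂‖R_L = 132.4 Ω, so V = 11.6 × 132.4/291.4 = 5.27 V.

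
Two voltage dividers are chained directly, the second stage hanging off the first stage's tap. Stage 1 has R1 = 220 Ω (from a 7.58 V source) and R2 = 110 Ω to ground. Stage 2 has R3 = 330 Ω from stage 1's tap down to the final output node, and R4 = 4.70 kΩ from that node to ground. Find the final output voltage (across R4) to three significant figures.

V_out ≈ 2.33 V

Stage 2 presents R3+R4 = 5030 Ω as a load on stage 1's tap.
Stage 1's lower leg becomes R2‖(R3+R4) = 107.6 Ω, so V_mid = 7.58 × 107.6/327.6 = 2.490 V.
Stage 2 is itself unloaded: V_out = V_mid × R4/(R3+R4) = 2.490 × 4700/5030 = 2.33 V.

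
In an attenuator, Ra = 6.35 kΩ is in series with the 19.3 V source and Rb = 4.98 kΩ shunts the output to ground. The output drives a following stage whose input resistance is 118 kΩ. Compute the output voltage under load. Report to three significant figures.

The load sits in parallel with Rb: Rb‖R_L = (4.98 × 118) / (4.98 + 118) = 4.778 kΩ.
V_out = 19.3 × 4.778 / (6.35 + 4.778) = 19.3 × 4.778/11.13 = 8.29 V.

V_out ≈ 8.29 V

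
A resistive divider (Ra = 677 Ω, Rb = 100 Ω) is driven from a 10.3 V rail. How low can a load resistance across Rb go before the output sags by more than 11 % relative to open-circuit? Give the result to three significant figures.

R_L(min) ≈ 705 Ω

Output resistance R_th = Ra‖Rb = (677 × 100)/777.0 = 87.13 Ω.
The fractional drop is R_th/(R_th + R_L); requiring this ≤ 0.110 gives R_L ≥ R_th(1/0.110 − 1) = 87.13 × 8.091 = 705 Ω.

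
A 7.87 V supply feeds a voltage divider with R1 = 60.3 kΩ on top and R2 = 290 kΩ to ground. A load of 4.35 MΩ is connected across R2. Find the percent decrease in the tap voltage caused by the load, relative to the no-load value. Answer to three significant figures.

1.13 %

The divider's output (Thévenin) resistance is R1‖R2 = 49.92 kΩ.
Fractional drop under load = R_th/(R_th + R_L) = 49.92 / (49.92 + 4350) = 0.01135.
So the output falls by 1.13 %.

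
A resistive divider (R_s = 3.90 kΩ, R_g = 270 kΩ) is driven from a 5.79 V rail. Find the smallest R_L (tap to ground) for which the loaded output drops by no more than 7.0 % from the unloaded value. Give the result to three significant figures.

Output resistance R_th = R_s‖R_g = (3.90 × 270)/273.9 = 3.844 kΩ.
The fractional drop is R_th/(R_th + R_L); requiring this ≤ 0.0700 gives R_L ≥ R_th(1/0.0700 − 1) = 3.844 × 13.29 = 51.1 kΩ.

R_L(min) ≈ 51.1 kΩ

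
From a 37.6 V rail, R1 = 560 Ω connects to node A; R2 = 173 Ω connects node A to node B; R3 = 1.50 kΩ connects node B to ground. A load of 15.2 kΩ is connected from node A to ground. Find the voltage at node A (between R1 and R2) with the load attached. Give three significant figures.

Below node A the series string R2+R3 = 1673 Ω sits in parallel with the 15200 Ω load: 1507 Ω.
V_A = 37.6 × 1507/(560 + 1507) = 27.4 V.

V ≈ 27.4 V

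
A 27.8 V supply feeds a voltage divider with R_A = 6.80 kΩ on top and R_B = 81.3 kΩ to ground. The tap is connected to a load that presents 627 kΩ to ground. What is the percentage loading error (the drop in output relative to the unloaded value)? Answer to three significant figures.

The divider's output (Thévenin) resistance is R_A‖R_B = 6.275 kΩ.
Fractional drop under load = R_th/(R_th + R_L) = 6.275 / (6.275 + 627) = 0.009909.
So the output falls by 0.991 %.

0.991 %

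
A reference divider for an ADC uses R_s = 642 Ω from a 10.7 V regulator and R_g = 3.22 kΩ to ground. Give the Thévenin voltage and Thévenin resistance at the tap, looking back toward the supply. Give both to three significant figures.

V_th is the open-circuit tap voltage: 10.7 × 3220/(642 + 3220) = 8.92 V.
With the supply zeroed, R_s and R_g appear in parallel from the tap: R_th = R_s‖R_g = (642 × 3220)/3862 = 535 Ω.

V_th = 8.92 V, R_th = 535 Ω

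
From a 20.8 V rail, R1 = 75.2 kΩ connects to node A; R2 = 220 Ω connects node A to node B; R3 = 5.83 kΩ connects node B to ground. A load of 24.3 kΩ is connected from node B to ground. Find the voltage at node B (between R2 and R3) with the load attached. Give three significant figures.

V ≈ 1.22 V

At node B, R3 is in parallel with the load: R3‖R_L = 4702 Ω.
Below node A the resistance is R2 + (R3‖R_L) = 4922 Ω, so V_A = 20.8 × 4922/80120 = 1.278 V.
Then V_B = V_A × (R3‖R_L)/(R2 + R3‖R_L) = 1.278 × 4702/4922 = 1.22 V.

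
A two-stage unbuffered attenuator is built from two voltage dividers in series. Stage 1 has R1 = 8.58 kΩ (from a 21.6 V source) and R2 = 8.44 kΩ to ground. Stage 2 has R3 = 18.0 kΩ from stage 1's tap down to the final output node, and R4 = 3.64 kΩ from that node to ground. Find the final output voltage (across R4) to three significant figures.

V_out ≈ 1.51 V

Stage 2 presents R3+R4 = 21.64 kΩ as a load on stage 1's tap.
Stage 1's lower leg becomes R2‖(R3+R4) = 6.072 kΩ, so V_mid = 21.6 × 6.072/14.65 = 8.951 V.
Stage 2 is itself unloaded: V_out = V_mid × R4/(R3+R4) = 8.951 × 3.64/21.64 = 1.51 V.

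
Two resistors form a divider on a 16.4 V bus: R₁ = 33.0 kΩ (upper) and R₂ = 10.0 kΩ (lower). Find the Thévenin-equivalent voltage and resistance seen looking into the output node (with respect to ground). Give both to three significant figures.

V_th = 3.81 V, R_th = 7.67 kΩ

V_th is the open-circuit tap voltage: 16.4 × 10.0/(33.0 + 10.0) = 3.81 V.
With the supply zeroed, R₁ and R₂ appear in parallel from the tap: R_th = R₁‖R₂ = (33.0 × 10.0)/43.00 = 7.67 kΩ.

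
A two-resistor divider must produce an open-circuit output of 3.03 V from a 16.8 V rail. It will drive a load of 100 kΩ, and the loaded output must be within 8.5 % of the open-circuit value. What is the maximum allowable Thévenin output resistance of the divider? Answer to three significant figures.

R_th ≤ 9.29 kΩ

Loading drop = R_th/(R_th + R_L) ≤ 0.0850, so R_th ≤ R_L · ε/(1−ε) = 100 kΩ × 0.0850/0.9150 = 9.29 kΩ.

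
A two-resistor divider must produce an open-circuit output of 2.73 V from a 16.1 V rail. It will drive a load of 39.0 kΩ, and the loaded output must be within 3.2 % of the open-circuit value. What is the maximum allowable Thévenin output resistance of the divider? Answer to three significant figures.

R_th ≤ 1.29 kΩ

Loading drop = R_th/(R_th + R_L) ≤ 0.0320, so R_th ≤ R_L · ε/(1−ε) = 39.0 kΩ × 0.0320/0.9680 = 1.29 kΩ.
(Any R1, R2 with R2/(R1+R2) = 0.170 and R1‖R2 ≤ 1.29 kΩ will meet the spec.)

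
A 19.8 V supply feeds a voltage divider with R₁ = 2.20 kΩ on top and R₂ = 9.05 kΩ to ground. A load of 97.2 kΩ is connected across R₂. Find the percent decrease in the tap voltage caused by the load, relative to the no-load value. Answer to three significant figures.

The divider's output (Thévenin) resistance is R₁‖R₂ = 1.770 kΩ.
Fractional drop under load = R_th/(R_th + R_L) = 1.770 / (1.770 + 97.2) = 0.01788.
So the output falls by 1.79 %.

1.79 %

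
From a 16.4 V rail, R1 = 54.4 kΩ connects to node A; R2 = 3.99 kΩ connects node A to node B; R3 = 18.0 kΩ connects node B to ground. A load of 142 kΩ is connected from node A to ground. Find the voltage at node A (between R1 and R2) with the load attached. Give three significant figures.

Below node A the series string R2+R3 = 21.99 kΩ sits in parallel with the 142 kΩ load: 19.04 kΩ.
V_A = 16.4 × 19.04/(54.4 + 19.04) = 4.25 V.

V ≈ 4.25 V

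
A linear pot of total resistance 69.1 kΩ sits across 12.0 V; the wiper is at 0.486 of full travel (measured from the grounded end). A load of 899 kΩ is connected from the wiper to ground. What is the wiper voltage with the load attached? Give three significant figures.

The wiper splits the pot into (1−α)R = 35.52 kΩ above and αR = 33.58 kΩ below.
Lower section ‖ load = 32.37 kΩ.
V_wiper = 12.0 × 32.37/(35.52 + 32.37) = 5.72 V.

V ≈ 5.72 V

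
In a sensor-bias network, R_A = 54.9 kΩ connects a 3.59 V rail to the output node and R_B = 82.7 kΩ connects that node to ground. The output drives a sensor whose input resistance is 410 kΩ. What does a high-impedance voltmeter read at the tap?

V_out ≈ 2.00 V

The load sits in parallel with R_B: R_B‖R_L = (82.7 × 410) / (82.7 + 410) = 68.82 kΩ.
V_out = 3.59 × 68.82 / (54.9 + 68.82) = 3.59 × 68.82/123.7 = 2.00 V.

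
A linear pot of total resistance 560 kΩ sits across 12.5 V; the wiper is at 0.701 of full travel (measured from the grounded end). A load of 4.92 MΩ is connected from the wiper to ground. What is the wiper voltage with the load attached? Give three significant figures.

V ≈ 8.56 V

The wiper splits the pot into (1−α)R = 167.4 kΩ above and αR = 392.6 kΩ below.
Lower section ‖ load = 363.6 kΩ.
V_wiper = 12.5 × 363.6/(167.4 + 363.6) = 8.56 V.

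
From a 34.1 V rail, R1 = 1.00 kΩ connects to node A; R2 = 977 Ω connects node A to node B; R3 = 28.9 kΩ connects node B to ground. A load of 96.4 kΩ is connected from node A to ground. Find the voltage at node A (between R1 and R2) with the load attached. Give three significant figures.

V ≈ 32.7 V

Below node A the series string R2+R3 = 29880 Ω sits in parallel with the 96400 Ω load: 22810 Ω.
V_A = 34.1 × 22810/(1000 + 22810) = 32.7 V.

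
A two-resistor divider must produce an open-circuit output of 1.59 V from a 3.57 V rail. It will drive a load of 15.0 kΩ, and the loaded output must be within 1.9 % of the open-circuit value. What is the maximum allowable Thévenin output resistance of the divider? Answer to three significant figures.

R_th ≤ 291 Ω

Loading drop = R_th/(R_th + R_L) ≤ 0.0190, so R_th ≤ R_L · ε/(1−ε) = 15.0 kΩ × 0.0190/0.9810 = 291 Ω.
(Any R1, R2 with R2/(R1+R2) = 0.445 and R1‖R2 ≤ 291 Ω will meet the spec.)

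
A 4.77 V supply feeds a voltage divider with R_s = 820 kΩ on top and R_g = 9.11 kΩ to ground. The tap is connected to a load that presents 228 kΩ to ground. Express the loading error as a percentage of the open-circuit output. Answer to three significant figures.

3.80 %

The divider's output (Thévenin) resistance is R_s‖R_g = 9.010 kΩ.
Fractional drop under load = R_th/(R_th + R_L) = 9.010 / (9.010 + 228) = 0.03801.
So the output falls by 3.80 %.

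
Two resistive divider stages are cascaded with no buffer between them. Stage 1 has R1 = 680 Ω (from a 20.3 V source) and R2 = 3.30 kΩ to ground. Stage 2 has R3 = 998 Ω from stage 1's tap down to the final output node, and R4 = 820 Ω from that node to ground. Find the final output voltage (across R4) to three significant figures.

V_out ≈ 5.79 V

Stage 2 presents R3+R4 = 1818 Ω as a load on stage 1's tap.
Stage 1's lower leg becomes R2‖(R3+R4) = 1172 Ω, so V_mid = 20.3 × 1172/1852 = 12.85 V.
Stage 2 is itself unloaded: V_out = V_mid × R4/(R3+R4) = 12.85 × 820/1818 = 5.79 V.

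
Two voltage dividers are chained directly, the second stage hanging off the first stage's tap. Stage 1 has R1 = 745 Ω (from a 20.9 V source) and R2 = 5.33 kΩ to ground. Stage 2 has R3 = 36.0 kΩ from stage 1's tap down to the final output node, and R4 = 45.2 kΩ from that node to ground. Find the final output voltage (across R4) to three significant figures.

V_out ≈ 10.1 V

Stage 2 presents R3+R4 = 81200 Ω as a load on stage 1's tap.
Stage 1's lower leg becomes R2‖(R3+R4) = 5002 Ω, so V_mid = 20.9 × 5002/5747 = 18.19 V.
Stage 2 is itself unloaded: V_out = V_mid × R4/(R3+R4) = 18.19 × 45200/81200 = 10.1 V.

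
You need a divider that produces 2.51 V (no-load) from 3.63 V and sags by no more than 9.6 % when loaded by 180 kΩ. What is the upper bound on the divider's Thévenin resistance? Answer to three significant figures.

Loading drop = R_th/(R_th + R_L) ≤ 0.0960, so R_th ≤ R_L · ε/(1−ε) = 180 kΩ × 0.0960/0.9040 = 19.1 kΩ.
(Any R1, R2 with R2/(R1+R2) = 0.691 and R1‖R2 ≤ 19.1 kΩ will meet the spec.)

R_th ≤ 19.1 kΩ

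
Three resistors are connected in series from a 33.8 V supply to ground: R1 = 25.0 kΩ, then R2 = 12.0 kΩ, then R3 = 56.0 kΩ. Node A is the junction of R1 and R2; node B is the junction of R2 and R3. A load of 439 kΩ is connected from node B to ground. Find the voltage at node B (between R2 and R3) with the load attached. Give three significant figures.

At node B, R3 is in parallel with the load: R3‖R_L = 49.66 kΩ.
Below node A the resistance is R2 + (R3‖R_L) = 61.66 kΩ, so V_A = 33.8 × 61.66/86.66 = 24.05 V.
Then V_B = V_A × (R3‖R_L)/(R2 + R3‖R_L) = 24.05 × 49.66/61.66 = 19.4 V.

V ≈ 19.4 V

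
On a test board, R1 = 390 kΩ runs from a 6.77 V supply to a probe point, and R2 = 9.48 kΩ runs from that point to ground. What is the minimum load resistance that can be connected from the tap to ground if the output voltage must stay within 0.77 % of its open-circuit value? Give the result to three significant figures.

Output resistance R_th = R1‖R2 = (390 × 9.48)/399.5 = 9.255 kΩ.
The fractional drop is R_th/(R_th + R_L); requiring this ≤ 0.00770 gives R_L ≥ R_th(1/0.00770 − 1) = 9.255 × 128.9 = 1.19 MΩ.

R_L(min) ≈ 1.19 MΩ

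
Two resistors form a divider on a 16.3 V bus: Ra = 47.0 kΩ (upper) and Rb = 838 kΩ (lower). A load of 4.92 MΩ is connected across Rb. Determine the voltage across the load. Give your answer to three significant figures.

V_out ≈ 15.3 V

The load sits in parallel with Rb: Rb‖R_L = (838 × 4920) / (838 + 4920) = 716.0 kΩ.
V_out = 16.3 × 716.0 / (47.0 + 716.0) = 16.3 × 716.0/763.0 = 15.3 V.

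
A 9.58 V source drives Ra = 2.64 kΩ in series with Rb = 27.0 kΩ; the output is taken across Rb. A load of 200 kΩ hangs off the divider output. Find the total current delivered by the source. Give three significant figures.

Rb‖R_L = 23.79 kΩ, so the source sees Ra + Rb‖R_L = 26.43 kΩ.
I = 9.58 V / 26.43 kΩ = 0.362 mA.

I ≈ 0.362 mA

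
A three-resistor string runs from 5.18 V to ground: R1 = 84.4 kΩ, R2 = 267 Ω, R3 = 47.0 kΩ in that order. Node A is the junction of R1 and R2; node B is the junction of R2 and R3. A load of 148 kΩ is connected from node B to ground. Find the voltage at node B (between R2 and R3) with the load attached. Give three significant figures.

At node B, R3 is in parallel with the load: R3‖R_L = 35670 Ω.
Below node A the resistance is R2 + (R3‖R_L) = 35940 Ω, so V_A = 5.18 × 35940/120300 = 1.547 V.
Then V_B = V_A × (R3‖R_L)/(R2 + R3‖R_L) = 1.547 × 35670/35940 = 1.54 V.

V ≈ 1.54 V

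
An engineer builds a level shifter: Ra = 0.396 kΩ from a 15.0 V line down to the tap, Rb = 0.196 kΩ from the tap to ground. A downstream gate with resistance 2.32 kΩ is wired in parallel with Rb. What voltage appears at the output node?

V_out ≈ 4.70 V

The load sits in parallel with Rb: Rb‖R_L = (196 × 2320) / (196 + 2320) = 180.7 Ω.
V_out = 15.0 × 180.7 / (396 + 180.7) = 15.0 × 180.7/576.7 = 4.70 V.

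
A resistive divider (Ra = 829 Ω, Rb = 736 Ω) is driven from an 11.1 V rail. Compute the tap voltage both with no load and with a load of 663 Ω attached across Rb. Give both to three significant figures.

Open-circuit: V = 11.1 × 736/(829 + 736) = 5.22 V.
With the load, Rb becomes Rb‖R_L = 348.8 Ω, so V = 11.1 × 348.8/1178 = 3.29 V.

Unloaded: 5.22 V; loaded: 3.29 V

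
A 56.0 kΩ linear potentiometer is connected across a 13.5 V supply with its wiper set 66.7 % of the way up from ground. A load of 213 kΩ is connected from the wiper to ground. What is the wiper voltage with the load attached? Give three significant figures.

V ≈ 8.51 V

The wiper splits the pot into (1−α)R = 18.65 kΩ above and αR = 37.35 kΩ below.
Lower section ‖ load = 31.78 kΩ.
V_wiper = 13.5 × 31.78/(18.65 + 31.78) = 8.51 V.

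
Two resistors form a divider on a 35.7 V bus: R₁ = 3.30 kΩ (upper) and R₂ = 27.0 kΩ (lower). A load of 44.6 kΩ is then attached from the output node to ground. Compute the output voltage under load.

The load sits in parallel with R₂: R₂‖R_L = (27.0 × 44.6) / (27.0 + 44.6) = 16.82 kΩ.
V_out = 35.7 × 16.82 / (3.30 + 16.82) = 35.7 × 16.82/20.12 = 29.8 V.
(Unloaded it would have been 31.8 V.)

V_out ≈ 29.8 V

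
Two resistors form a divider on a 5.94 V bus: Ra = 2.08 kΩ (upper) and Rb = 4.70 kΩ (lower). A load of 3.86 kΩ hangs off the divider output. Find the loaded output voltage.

The load sits in parallel with Rb: Rb‖R_L = (4.70 × 3.86) / (4.70 + 3.86) = 2.119 kΩ.
V_out = 5.94 × 2.119 / (2.08 + 2.119) = 5.94 × 2.119/4.199 = 3.00 V.

V_out ≈ 3.00 V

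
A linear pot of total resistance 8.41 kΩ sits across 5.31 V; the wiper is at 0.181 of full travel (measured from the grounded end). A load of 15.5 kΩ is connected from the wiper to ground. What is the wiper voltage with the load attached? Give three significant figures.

V ≈ 0.890 V

The wiper splits the pot into (1−α)R = 6.888 kΩ above and αR = 1.522 kΩ below.
Lower section ‖ load = 1.386 kΩ.
V_wiper = 5.31 × 1.386/(6.888 + 1.386) = 0.890 V.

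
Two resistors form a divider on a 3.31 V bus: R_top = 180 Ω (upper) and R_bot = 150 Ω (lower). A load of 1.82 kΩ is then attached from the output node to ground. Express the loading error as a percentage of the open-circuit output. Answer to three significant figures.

The divider's output (Thévenin) resistance is R_top‖R_bot = 81.82 Ω.
Fractional drop under load = R_th/(R_th + R_L) = 81.82 / (81.82 + 1820) = 0.04302.
So the output falls by 4.30 %.

4.30 %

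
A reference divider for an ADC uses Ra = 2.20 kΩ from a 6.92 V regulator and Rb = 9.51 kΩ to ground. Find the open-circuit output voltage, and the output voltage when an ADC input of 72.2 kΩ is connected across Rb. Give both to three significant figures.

Unloaded: 5.62 V; loaded: 5.48 V

Open-circuit: V = 6.92 × 9.51/(2.20 + 9.51) = 5.62 V.
With the load, Rb becomes Rb‖R_L = 8.403 kΩ, so V = 6.92 × 8.403/10.60 = 5.48 V.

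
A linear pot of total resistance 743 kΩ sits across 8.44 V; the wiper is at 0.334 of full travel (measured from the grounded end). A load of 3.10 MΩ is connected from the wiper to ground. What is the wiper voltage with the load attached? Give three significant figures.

V ≈ 2.68 V

The wiper splits the pot into (1−α)R = 494.8 kΩ above and αR = 248.2 kΩ below.
Lower section ‖ load = 229.8 kΩ.
V_wiper = 8.44 × 229.8/(494.8 + 229.8) = 2.68 V.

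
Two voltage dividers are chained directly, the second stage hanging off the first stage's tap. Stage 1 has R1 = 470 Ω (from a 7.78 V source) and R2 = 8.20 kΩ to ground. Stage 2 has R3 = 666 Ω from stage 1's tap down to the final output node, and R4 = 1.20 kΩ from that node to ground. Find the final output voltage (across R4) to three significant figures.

Stage 2 presents R3+R4 = 1866 Ω as a load on stage 1's tap.
Stage 1's lower leg becomes R2‖(R3+R4) = 1520 Ω, so V_mid = 7.78 × 1520/1990 = 5.943 V.
Stage 2 is itself unloaded: V_out = V_mid × R4/(R3+R4) = 5.943 × 1200/1866 = 3.82 V.

V_out ≈ 3.82 V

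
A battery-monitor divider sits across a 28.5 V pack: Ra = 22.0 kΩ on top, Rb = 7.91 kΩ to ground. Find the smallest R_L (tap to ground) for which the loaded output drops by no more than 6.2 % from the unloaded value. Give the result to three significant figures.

R_L(min) ≈ 88.0 kΩ

Output resistance R_th = Ra‖Rb = (22.0 × 7.91)/29.91 = 5.818 kΩ.
The fractional drop is R_th/(R_th + R_L); requiring this ≤ 0.0620 gives R_L ≥ R_th(1/0.0620 − 1) = 5.818 × 15.13 = 88.0 kΩ.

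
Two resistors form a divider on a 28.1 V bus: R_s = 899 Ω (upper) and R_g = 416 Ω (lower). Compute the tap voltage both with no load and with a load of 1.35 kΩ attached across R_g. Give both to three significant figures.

Unloaded: 8.89 V; loaded: 7.34 V

Open-circuit: V = 28.1 × 416/(899 + 416) = 8.89 V.
With the load, R_g becomes R_g‖R_L = 318.0 Ω, so V = 28.1 × 318.0/1217 = 7.34 V.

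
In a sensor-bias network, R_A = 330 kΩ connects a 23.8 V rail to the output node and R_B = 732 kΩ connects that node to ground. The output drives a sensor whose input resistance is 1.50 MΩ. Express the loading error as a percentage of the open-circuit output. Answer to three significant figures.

The divider's output (Thévenin) resistance is R_A‖R_B = 227.5 kΩ.
Fractional drop under load = R_th/(R_th + R_L) = 227.5 / (227.5 + 1500) = 0.1317.
So the output falls by 13.2 %.

13.2 %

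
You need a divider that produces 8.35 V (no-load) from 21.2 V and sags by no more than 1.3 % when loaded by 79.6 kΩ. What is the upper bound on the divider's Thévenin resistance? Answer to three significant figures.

R_th ≤ 1.05 kΩ

Loading drop = R_th/(R_th + R_L) ≤ 0.0130, so R_th ≤ R_L · ε/(1−ε) = 79.6 kΩ × 0.0130/0.9870 = 1.05 kΩ.
(Any R1, R2 with R2/(R1+R2) = 0.394 and R1‖R2 ≤ 1.05 kΩ will meet the spec.)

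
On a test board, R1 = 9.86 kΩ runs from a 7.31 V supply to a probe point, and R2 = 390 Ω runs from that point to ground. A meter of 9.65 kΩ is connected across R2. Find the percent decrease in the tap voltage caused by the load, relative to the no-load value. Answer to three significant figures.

3.74 %

The divider's output (Thévenin) resistance is R1‖R2 = 375.2 Ω.
Fractional drop under load = R_th/(R_th + R_L) = 375.2 / (375.2 + 9650) = 0.03742.
So the output falls by 3.74 %.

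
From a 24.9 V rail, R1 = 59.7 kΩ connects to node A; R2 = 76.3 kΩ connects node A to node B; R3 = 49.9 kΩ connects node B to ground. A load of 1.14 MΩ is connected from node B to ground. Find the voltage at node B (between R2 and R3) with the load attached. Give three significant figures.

At node B, R3 is in parallel with the load: R3‖R_L = 47.81 kΩ.
Below node A the resistance is R2 + (R3‖R_L) = 124.1 kΩ, so V_A = 24.9 × 124.1/183.8 = 16.81 V.
Then V_B = V_A × (R3‖R_L)/(R2 + R3‖R_L) = 16.81 × 47.81/124.1 = 6.48 V.

V ≈ 6.48 V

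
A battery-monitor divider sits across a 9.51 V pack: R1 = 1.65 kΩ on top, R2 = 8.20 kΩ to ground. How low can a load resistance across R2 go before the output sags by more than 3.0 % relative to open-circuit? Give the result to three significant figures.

Output resistance R_th = R1‖R2 = (1.65 × 8.20)/9.850 = 1.374 kΩ.
The fractional drop is R_th/(R_th + R_L); requiring this ≤ 0.0300 gives R_L ≥ R_th(1/0.0300 − 1) = 1.374 × 32.33 = 44.4 kΩ.

R_L(min) ≈ 44.4 kΩ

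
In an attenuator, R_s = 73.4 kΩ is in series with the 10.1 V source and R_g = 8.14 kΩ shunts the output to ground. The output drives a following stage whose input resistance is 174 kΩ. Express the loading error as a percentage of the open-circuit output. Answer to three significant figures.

4.04 %

The divider's output (Thévenin) resistance is R_s‖R_g = 7.327 kΩ.
Fractional drop under load = R_th/(R_th + R_L) = 7.327 / (7.327 + 174) = 0.04041.
So the output falls by 4.04 %.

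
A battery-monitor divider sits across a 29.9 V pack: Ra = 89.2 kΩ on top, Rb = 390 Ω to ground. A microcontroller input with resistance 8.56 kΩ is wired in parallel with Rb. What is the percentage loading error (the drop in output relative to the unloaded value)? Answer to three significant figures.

4.34 %

The divider's output (Thévenin) resistance is Ra‖Rb = 388.3 Ω.
Fractional drop under load = R_th/(R_th + R_L) = 388.3 / (388.3 + 8560) = 0.04339.
So the output falls by 4.34 %.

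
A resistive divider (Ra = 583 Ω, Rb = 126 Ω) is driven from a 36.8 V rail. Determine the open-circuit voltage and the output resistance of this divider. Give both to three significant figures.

V_th is the open-circuit tap voltage: 36.8 × 126/(583 + 126) = 6.54 V.
With the supply zeroed, Ra and Rb appear in parallel from the tap: R_th = Ra‖Rb = (583 × 126)/709.0 = 104 Ω.

V_th = 6.54 V, R_th = 104 Ω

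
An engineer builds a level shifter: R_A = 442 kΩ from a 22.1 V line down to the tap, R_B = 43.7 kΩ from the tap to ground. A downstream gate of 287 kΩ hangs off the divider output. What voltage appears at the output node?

V_out ≈ 1.75 V

The load sits in parallel with R_B: R_B‖R_L = (43.7 × 287) / (43.7 + 287) = 37.93 kΩ.
V_out = 22.1 × 37.93 / (442 + 37.93) = 22.1 × 37.93/479.9 = 1.75 V.
(Unloaded it would have been 1.99 V.)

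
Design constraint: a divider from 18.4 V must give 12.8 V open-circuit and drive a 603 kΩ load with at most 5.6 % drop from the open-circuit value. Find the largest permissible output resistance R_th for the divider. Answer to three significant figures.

Loading drop = R_th/(R_th + R_L) ≤ 0.0560, so R_th ≤ R_L · ε/(1−ε) = 603 kΩ × 0.0560/0.9440 = 35.8 kΩ.
(Any R1, R2 with R2/(R1+R2) = 0.696 and R1‖R2 ≤ 35.8 kΩ will meet the spec.)

R_th ≤ 35.8 kΩ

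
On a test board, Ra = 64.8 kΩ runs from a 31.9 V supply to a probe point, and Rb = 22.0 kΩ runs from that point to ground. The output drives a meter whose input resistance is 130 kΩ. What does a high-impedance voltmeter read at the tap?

V_out ≈ 7.18 V

The load sits in parallel with Rb: Rb‖R_L = (22.0 × 130) / (22.0 + 130) = 18.82 kΩ.
V_out = 31.9 × 18.82 / (64.8 + 18.82) = 31.9 × 18.82/83.62 = 7.18 V.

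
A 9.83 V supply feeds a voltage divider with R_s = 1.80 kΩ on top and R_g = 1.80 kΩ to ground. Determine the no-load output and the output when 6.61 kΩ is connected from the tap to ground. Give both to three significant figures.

Unloaded: 4.92 V; loaded: 4.33 V

Open-circuit: V = 9.83 × 1.80/(1.80 + 1.80) = 4.92 V.
With the load, R_g becomes R_g‖R_L = 1.415 kΩ, so V = 9.83 × 1.415/3.215 = 4.33 V.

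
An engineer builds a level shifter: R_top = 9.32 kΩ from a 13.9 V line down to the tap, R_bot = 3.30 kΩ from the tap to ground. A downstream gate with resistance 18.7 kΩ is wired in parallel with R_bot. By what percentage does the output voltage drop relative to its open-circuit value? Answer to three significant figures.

Unloaded V = 13.9 × 3.30/12.62 = 3.6347 V.
Loaded: R_bot‖R_L = 2.805 kΩ, giving V = 13.9 × 2.805/12.12 = 3.2156 V.
Drop = (3.6347 − 3.2156) / 3.6347 = 11.5 %.

11.5 %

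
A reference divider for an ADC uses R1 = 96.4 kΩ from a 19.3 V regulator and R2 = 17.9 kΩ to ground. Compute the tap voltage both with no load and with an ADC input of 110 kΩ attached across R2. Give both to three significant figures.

Unloaded: 3.02 V; loaded: 2.66 V

Open-circuit: V = 19.3 × 17.9/(96.4 + 17.9) = 3.02 V.
With the load, R2 becomes R2‖R_L = 15.39 kΩ, so V = 19.3 × 15.39/111.8 = 2.66 V.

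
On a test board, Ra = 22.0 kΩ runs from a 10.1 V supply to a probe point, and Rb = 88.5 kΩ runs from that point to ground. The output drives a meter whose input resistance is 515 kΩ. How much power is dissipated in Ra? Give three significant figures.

P ≈ 0.236 mW

Total resistance from the source is Ra + (Rb‖R_L) = 97.52 kΩ, so I = 10.1/97.52 kΩ = 0.1036 mA.
P = I²·Ra = (0.1036 mA)² × 22.0 kΩ = 0.236 mW.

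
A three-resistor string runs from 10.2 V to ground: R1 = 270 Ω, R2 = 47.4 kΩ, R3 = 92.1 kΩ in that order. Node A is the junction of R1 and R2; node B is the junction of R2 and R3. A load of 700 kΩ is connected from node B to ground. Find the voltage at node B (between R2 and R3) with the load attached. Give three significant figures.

At node B, R3 is in parallel with the load: R3‖R_L = 81390 Ω.
Below node A the resistance is R2 + (R3‖R_L) = 128800 Ω, so V_A = 10.2 × 128800/129100 = 10.18 V.
Then V_B = V_A × (R3‖R_L)/(R2 + R3‖R_L) = 10.18 × 81390/128800 = 6.43 V.

V ≈ 6.43 V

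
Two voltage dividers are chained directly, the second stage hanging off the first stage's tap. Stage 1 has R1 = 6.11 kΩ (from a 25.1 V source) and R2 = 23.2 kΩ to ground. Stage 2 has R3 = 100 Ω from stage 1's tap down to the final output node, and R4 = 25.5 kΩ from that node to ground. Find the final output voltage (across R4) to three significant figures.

Stage 2 presents R3+R4 = 25600 Ω as a load on stage 1's tap.
Stage 1's lower leg becomes R2‖(R3+R4) = 12170 Ω, so V_mid = 25.1 × 12170/18280 = 16.71 V.
Stage 2 is itself unloaded: V_out = V_mid × R4/(R3+R4) = 16.71 × 25500/25600 = 16.6 V.

V_out ≈ 16.6 V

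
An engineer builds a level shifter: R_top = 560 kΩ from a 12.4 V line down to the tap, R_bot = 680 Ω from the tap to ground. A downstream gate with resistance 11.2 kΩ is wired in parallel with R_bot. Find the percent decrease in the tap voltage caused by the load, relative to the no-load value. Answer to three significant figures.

5.72 %

The divider's output (Thévenin) resistance is R_top‖R_bot = 679.2 Ω.
Fractional drop under load = R_th/(R_th + R_L) = 679.2 / (679.2 + 11200) = 0.05717.
So the output falls by 5.72 %.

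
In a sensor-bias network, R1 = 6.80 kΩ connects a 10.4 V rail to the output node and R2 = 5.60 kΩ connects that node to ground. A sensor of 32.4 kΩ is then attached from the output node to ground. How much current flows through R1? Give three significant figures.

R2‖R_L = 4.775 kΩ, so the source sees R1 + R2‖R_L = 11.57 kΩ.
I = 10.4 V / 11.57 kΩ = 0.899 mA.

I ≈ 0.899 mA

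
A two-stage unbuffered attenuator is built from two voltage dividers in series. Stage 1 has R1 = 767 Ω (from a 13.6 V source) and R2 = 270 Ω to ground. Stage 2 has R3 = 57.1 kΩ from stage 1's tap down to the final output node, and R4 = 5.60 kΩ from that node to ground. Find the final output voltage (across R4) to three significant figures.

Stage 2 presents R3+R4 = 62700 Ω as a load on stage 1's tap.
Stage 1's lower leg becomes R2‖(R3+R4) = 268.8 Ω, so V_mid = 13.6 × 268.8/1036 = 3.530 V.
Stage 2 is itself unloaded: V_out = V_mid × R4/(R3+R4) = 3.530 × 5600/62700 = 0.315 V.

V_out ≈ 0.315 V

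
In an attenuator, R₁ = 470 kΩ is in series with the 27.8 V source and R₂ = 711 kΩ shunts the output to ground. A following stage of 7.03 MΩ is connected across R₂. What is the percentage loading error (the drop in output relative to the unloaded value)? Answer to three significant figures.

The divider's output (Thévenin) resistance is R₁‖R₂ = 283.0 kΩ.
Fractional drop under load = R_th/(R_th + R_L) = 283.0 / (283.0 + 7030) = 0.03869.
So the output falls by 3.87 %.

3.87 %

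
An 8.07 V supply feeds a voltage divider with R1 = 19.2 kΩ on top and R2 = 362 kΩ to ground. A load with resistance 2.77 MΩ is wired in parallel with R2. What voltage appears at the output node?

V_out ≈ 7.61 V

The load sits in parallel with R2: R2‖R_L = (362 × 2770) / (362 + 2770) = 320.2 kΩ.
V_out = 8.07 × 320.2 / (19.2 + 320.2) = 8.07 × 320.2/339.4 = 7.61 V.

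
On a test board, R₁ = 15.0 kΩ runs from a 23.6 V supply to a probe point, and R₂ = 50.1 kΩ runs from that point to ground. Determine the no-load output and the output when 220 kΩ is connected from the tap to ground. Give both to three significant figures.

Open-circuit: V = 23.6 × 50.1/(15.0 + 50.1) = 18.2 V.
With the load, R₂ becomes R₂‖R_L = 40.81 kΩ, so V = 23.6 × 40.81/55.81 = 17.3 V.

Unloaded: 18.2 V; loaded: 17.3 V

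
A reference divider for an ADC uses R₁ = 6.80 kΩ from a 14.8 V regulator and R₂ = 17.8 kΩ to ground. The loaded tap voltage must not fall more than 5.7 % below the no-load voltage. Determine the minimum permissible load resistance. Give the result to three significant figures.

R_L(min) ≈ 81.4 kΩ

Output resistance R_th = R₁‖R₂ = (6.80 × 17.8)/24.60 = 4.920 kΩ.
The fractional drop is R_th/(R_th + R_L); requiring this ≤ 0.0570 gives R_L ≥ R_th(1/0.0570 − 1) = 4.920 × 16.54 = 81.4 kΩ.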